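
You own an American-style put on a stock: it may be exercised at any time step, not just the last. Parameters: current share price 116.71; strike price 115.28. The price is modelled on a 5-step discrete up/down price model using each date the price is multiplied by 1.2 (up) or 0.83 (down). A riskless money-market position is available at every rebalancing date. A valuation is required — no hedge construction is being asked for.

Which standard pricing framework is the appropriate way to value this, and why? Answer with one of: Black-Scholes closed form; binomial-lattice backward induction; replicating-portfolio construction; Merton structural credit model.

Key observation: the defining feature is the embedded early-exercise option across 5 discrete dates on the spot-116.71 tree; pricing the strike-115.28 put means working backward with an exercise test at every node.

framework: binomial-lattice backward induction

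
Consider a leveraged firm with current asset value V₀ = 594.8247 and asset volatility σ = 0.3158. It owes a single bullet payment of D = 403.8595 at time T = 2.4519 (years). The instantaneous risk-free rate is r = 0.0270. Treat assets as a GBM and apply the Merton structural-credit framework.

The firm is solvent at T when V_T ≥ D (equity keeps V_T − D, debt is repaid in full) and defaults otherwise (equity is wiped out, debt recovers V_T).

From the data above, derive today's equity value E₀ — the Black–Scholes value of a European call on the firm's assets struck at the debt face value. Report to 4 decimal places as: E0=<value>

E0=239.2380

Equity is a call on the firm's assets struck at D = 403.8595:
d₁ = [ln(V₀/D) + (r + σ²/2)T] / (σ√T)
   = [ln(594.8247/403.8595) + (0.0270 + 0.5·0.3158²)·2.4519] / (0.3158·√2.4519)
   = [0.387200 + 0.188465] / 0.494497 = 1.164142
d₂ = d₁ − σ√T = 1.164142 − 0.494497 = 0.669645
N(d₁) = 0.877817,  N(d₂) = 0.748458,  e^(−rT) = 0.935942
E₀ = V₀·N(d₁) − D·e^(−rT)·N(d₂)
   = 594.8247·0.877817 − 403.8595·0.935942·0.748458 = 239.238020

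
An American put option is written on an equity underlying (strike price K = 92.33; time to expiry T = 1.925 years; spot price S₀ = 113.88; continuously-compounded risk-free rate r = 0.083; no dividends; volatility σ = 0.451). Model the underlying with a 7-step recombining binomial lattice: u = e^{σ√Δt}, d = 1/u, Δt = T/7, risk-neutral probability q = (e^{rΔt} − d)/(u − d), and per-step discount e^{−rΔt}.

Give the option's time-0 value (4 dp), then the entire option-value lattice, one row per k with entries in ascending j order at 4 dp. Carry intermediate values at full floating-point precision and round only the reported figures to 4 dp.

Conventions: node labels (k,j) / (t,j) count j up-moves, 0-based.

price = 10.7860
tree:
10.7860
16.6954 5.1318
25.0812 8.7375 1.6136
36.3146 14.5490 3.0890 0.1510
48.1125 23.4999 5.9005 0.3025 0.0000
57.4256 36.3146 11.2439 0.6063 0.0000 0.0000
64.7771 48.1125 21.3689 1.2152 0.0000 0.0000 0.0000
70.5803 57.4256 36.3146 2.4353 0.0000 0.0000 0.0000 0.0000

Δt=0.27500  u=1.26682  d=0.78938  q=0.48950  discount=0.97743
step 7 (expiry): payoffs max(K−S,0) = 70.5803 57.4256 36.3146 2.4353 0.0000 0.0000 0.0000 0.0000
k=6: (k=6,j=0): S=27.5529, K−S=64.7771, hold=62.6936 ⇒ V=64.7771 exercise | (k=6,j=1): S=44.2175, K−S=48.1125, hold=46.0290 ⇒ V=48.1125 exercise | (k=6,j=2): S=70.9611, K−S=21.3689, hold=19.2853 ⇒ V=21.3689 exercise | (k=6,j=3): S=113.8800, K−S=0.0000, hold=1.2152 ⇒ V=1.2152 continue | (k=6,j=4): S=182.7571, K−S=0.0000, hold=0.0000 ⇒ V=0.0000 continue | (k=6,j=5): S=293.2926, K−S=0.0000, hold=0.0000 ⇒ V=0.0000 continue | (k=6,j=6): S=470.6824, K−S=0.0000, hold=0.0000 ⇒ V=0.0000 continue
k=5: (k=5,j=0): S=34.9044, K−S=57.4256, hold=55.3420 ⇒ V=57.4256 exercise | (k=5,j=1): S=56.0154, K−S=36.3146, hold=34.2311 ⇒ V=36.3146 exercise | (k=5,j=2): S=89.8947, K−S=2.4353, hold=11.2439 ⇒ V=11.2439 continue | (k=5,j=3): S=144.2650, K−S=0.0000, hold=0.6063 ⇒ V=0.6063 continue | (k=5,j=4): S=231.5196, K−S=0.0000, hold=0.0000 ⇒ V=0.0000 continue | (k=5,j=5): S=371.5477, K−S=0.0000, hold=0.0000 ⇒ V=0.0000 continue
k=4: (k=4,j=0): S=44.2175, K−S=48.1125, hold=46.0290 ⇒ V=48.1125 exercise | (k=4,j=1): S=70.9611, K−S=21.3689, hold=23.4999 ⇒ V=23.4999 continue | (k=4,j=2): S=113.8800, K−S=0.0000, hold=5.9005 ⇒ V=5.9005 continue | (k=4,j=3): S=182.7571, K−S=0.0000, hold=0.3025 ⇒ V=0.3025 continue | (k=4,j=4): S=293.2926, K−S=0.0000, hold=0.0000 ⇒ V=0.0000 continue
k=3: (k=3,j=0): S=56.0154, K−S=36.3146, hold=35.2507 ⇒ V=36.3146 exercise | (k=3,j=1): S=89.8947, K−S=2.4353, hold=14.5490 ⇒ V=14.5490 continue | (k=3,j=2): S=144.2650, K−S=0.0000, hold=3.0890 ⇒ V=3.0890 continue | (k=3,j=3): S=231.5196, K−S=0.0000, hold=0.1510 ⇒ V=0.1510 continue
k=2: (k=2,j=0): S=70.9611, K−S=21.3689, hold=25.0812 ⇒ V=25.0812 continue | (k=2,j=1): S=113.8800, K−S=0.0000, hold=8.7375 ⇒ V=8.7375 continue | (k=2,j=2): S=182.7571, K−S=0.0000, hold=1.6136 ⇒ V=1.6136 continue
k=1: (k=1,j=0): S=89.8947, K−S=2.4353, hold=16.6954 ⇒ V=16.6954 continue | (k=1,j=1): S=144.2650, K−S=0.0000, hold=5.1318 ⇒ V=5.1318 continue
k=0: (k=0,j=0): S=113.8800, K−S=0.0000, hold=10.7860 ⇒ V=10.7860 continue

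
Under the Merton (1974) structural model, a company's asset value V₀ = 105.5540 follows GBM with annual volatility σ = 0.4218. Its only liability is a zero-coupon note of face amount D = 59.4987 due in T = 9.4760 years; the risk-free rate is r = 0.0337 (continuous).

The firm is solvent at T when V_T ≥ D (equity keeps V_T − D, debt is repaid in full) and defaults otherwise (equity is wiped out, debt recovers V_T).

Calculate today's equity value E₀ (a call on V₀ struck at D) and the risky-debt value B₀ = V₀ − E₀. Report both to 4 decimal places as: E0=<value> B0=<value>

E0=73.7079 B0=31.8461

With assets at 105.5540 and a single debt payment of 59.4987 at 9.4760 years:
d₁ = [ln(V₀/D) + (r + σ²/2)T] / (σ√T)
   = [ln(105.5540/59.4987) + (0.0337 + 0.5·0.4218²)·9.4760] / (0.4218·√9.4760)
   = [0.573268 + 1.162304] / 1.298432 = 1.336668
d₂ = d₁ − σ√T = 1.336668 − 1.298432 = 0.038236
N(d₁) = 0.909334,  N(d₂) = 0.515250,  e^(−rT) = 0.726628
E₀ = V₀·N(d₁) − D·e^(−rT)·N(d₂)
   = 105.5540·0.909334 − 59.4987·0.726628·0.515250 = 73.707869
B₀ = V₀ − E₀ = 105.5540 − 73.707869 = 31.846131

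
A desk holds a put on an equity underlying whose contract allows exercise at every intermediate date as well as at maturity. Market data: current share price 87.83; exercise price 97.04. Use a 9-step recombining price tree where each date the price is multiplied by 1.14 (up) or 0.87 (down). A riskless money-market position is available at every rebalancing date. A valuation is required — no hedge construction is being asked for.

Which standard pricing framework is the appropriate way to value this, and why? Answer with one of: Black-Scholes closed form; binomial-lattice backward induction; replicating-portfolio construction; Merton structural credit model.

framework: binomial-lattice backward induction

Key observation: the exercise right at every one of the 9 steps is what matters: each node needs max(97.04 − S, continuation), which only the stepwise tree valuation starting from spot 87.83 delivers.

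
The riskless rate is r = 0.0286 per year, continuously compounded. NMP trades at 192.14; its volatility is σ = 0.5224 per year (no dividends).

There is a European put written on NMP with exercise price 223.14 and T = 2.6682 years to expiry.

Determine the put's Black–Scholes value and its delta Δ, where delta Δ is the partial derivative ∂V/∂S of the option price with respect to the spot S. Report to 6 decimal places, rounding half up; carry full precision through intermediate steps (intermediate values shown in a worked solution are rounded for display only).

σ√T = 0.5224·√2.6682 = 0.853321
d₁ = (ln(S/K) + (r+σ²/2)T) / (σ√T) = (ln(192.14/223.14) + (0.0286+0.5224²/2)·2.6682) / 0.853321 = (-0.149575 + 0.440389) / 0.853321 = 0.340802
d₂ = d₁ − σ√T = 0.340802 − 0.853321 = -0.512519
e^{−rT} = 0.926528
N(−d₁) = 0.366626,  N(−d₂) = 0.695856
Put price V = K·e^{−rT}·N(−d₂) − S·N(−d₁) = 143.865128 − 70.443565 = 73.421564
Δ = −N(−d₁) = -0.366626

price = 73.421564
Δ = -0.366626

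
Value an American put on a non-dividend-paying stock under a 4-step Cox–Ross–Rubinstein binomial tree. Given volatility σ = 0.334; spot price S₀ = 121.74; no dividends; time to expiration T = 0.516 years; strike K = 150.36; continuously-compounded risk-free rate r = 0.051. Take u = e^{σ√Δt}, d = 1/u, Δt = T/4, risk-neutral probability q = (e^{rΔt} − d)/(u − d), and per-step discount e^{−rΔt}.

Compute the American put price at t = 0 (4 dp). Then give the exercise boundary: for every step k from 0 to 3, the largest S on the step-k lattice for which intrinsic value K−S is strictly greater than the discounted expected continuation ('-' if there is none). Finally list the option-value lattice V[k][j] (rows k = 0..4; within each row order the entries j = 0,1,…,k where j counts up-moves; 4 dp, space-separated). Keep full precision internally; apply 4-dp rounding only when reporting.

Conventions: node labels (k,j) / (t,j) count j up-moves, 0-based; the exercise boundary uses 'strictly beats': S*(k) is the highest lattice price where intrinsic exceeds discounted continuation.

price = 29.9612
boundary = - 107.9779 121.7400 107.9779
tree:
29.9612
42.3821 17.8126
54.5885 28.6200 7.1325
65.4150 42.3821 14.2875 0.0000
75.0177 54.5885 28.6200 0.0000 0.0000

Δt=0.12900  u=1.12745  d=0.88695  q=0.49749  discount=0.99344
step 4 (expiry): payoffs max(K−S,0) = 75.0177 54.5885 28.6200 0.0000 0.0000
step 3: (k=3,j=0): S=84.9450, K−S=65.4150, hold=64.4291 ⇒ V=65.4150 exercise | (k=3,j=1): S=107.9779, K−S=42.3821, hold=41.3962 ⇒ V=42.3821 exercise | (k=3,j=2): S=137.2562, K−S=13.1038, hold=14.2875 ⇒ V=14.2875 continue | (k=3,j=3): S=174.4733, K−S=0.0000, hold=0.0000 ⇒ V=0.0000 continue  boundary S*=107.9779
step 2: (k=2,j=0): S=95.7715, K−S=54.5885, hold=53.6025 ⇒ V=54.5885 exercise | (k=2,j=1): S=121.7400, K−S=28.6200, hold=28.2190 ⇒ V=28.6200 exercise | (k=2,j=2): S=154.7499, K−S=0.0000, hold=7.1325 ⇒ V=7.1325 continue  boundary S*=121.7400
step 1: (k=1,j=0): S=107.9779, K−S=42.3821, hold=41.3962 ⇒ V=42.3821 exercise | (k=1,j=1): S=137.2562, K−S=13.1038, hold=17.8126 ⇒ V=17.8126 continue  boundary S*=107.9779
step 0: (k=0,j=0): S=121.7400, K−S=28.6200, hold=29.9612 ⇒ V=29.9612 continue  boundary S*=-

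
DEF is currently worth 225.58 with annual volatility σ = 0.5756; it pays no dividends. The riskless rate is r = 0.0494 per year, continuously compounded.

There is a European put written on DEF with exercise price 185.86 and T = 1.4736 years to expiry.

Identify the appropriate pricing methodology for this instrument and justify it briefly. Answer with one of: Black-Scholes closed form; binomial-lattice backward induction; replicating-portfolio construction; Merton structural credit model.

framework: Black-Scholes closed form

Key observation: the strike-185.86 put on DEF is European-exercise on a continuously-modelled lognormal underlying, so its value is a single closed-form evaluation.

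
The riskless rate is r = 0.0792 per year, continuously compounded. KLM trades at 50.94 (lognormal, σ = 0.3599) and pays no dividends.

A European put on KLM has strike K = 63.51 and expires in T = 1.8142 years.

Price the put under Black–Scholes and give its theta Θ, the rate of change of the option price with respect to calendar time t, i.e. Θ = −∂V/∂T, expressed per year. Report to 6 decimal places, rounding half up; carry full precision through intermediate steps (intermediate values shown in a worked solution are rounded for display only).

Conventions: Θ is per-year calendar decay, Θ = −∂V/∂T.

price = 12.305063
Θ = 0.151507

σ√T = 0.3599·√1.8142 = 0.484757
d₁ = (ln(S/K) + (r+σ²/2)T) / (σ√T) = (ln(50.94/63.51) + (0.0792+0.3599²/2)·1.8142) / 0.484757 = (-0.220549 + 0.261179) / 0.484757 = 0.083816
d₂ = d₁ − σ√T = 0.083816 − 0.484757 = -0.400941
e^{−rT} = 0.866161
N(−d₁) = 0.466601,  N(−d₂) = 0.655768
Put price V = K·e^{−rT}·N(−d₂) − S·N(−d₁) = 36.073729 − 23.768666 = 12.305063
φ(d₁) = (1/√(2π))·e^{−d₁²/2} = 0.397543
Θ = −S·φ(d₁)·σ/(2√T) + r·K·e^{−rT}·N(−d₂) = −2.705533 + 2.857039 = 0.151507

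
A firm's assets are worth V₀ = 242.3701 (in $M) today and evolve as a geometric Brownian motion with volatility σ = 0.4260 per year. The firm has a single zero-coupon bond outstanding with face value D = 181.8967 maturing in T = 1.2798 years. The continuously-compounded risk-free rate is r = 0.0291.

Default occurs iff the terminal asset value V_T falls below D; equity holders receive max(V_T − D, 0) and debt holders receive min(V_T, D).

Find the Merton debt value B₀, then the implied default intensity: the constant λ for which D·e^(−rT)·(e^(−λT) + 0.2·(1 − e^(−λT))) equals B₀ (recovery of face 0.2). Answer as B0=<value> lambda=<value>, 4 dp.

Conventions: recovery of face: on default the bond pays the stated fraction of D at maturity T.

Equity is a call on the firm's assets struck at D = 181.8967:
d₁ = [ln(V₀/D) + (r + σ²/2)T] / (σ√T)
   = [ln(242.3701/181.8967) + (0.0291 + 0.5·0.4260²)·1.2798] / (0.4260·√1.2798)
   = [0.287027 + 0.153369] / 0.481926 = 0.913824
d₂ = d₁ − σ√T = 0.913824 − 0.481926 = 0.431897
N(d₁) = 0.819595,  N(d₂) = 0.667092,  e^(−rT) = 0.963443
E₀ = V₀·N(d₁) − D·e^(−rT)·N(d₂)
   = 242.3701·0.819595 − 181.8967·0.963443·0.667092 = 81.739471
B₀ = V₀ − E₀ = 242.3701 − 81.739471 = 160.630629
e^(−λT) = (B₀·e^(rT)/D − 0.2)/(1 − 0.2) = (160.6306·1.037944/181.8967 − 0.2)/0.8 = 0.89574388
λ = −ln(0.89574388)/1.2798 = 0.086030

B0=160.6306 lambda=0.0860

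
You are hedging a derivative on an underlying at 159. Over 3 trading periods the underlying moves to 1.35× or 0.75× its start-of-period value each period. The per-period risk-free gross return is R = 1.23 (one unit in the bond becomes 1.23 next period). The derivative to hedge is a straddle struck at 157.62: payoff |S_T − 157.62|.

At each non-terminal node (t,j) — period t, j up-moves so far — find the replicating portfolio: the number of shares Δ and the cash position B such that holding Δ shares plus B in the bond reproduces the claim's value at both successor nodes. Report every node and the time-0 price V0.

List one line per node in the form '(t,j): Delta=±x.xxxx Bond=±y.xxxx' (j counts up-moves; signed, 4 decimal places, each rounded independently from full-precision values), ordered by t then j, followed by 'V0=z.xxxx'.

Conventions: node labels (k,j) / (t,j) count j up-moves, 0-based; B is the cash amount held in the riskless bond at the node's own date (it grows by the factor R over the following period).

(0,0): Delta=0.8067 Bond=-49.3878
(1,0): Delta=0.0856 Bond=25.2454
(1,1): Delta=0.9069 Bond=-82.2451
(2,0): Delta=-1.0000 Bond=128.1463
(2,1): Delta=0.2364 Bond=6.7782
(2,2): Delta=1.0000 Bond=-128.1463
V0=78.8812

Arbitrage-free pricing uses the up-move probability p* = (R−d)/(u−d) = 0.8000, discounting each step at R = 1.23.
Payoffs at expiry: V(3,0)=90.5419, V(3,1)=36.8794, V(3,2)=59.7131, V(3,3)=233.5796
  t=2,j=0: stock 89.4375 → up 120.7406 (V=36.8794), down 67.0781 (V=90.5419). Price 38.7088; hedge Δ=-1.0000, bond B=128.1463.
  t=2,j=1: stock 160.9875 → up 217.3331 (V=59.7131), down 120.7406 (V=36.8794). Price 44.8345; hedge Δ=0.2364, bond B=6.7782.
  t=2,j=2: stock 289.7775 → up 391.1996 (V=233.5796), down 217.3331 (V=59.7131). Price 161.6312; hedge Δ=1.0000, bond B=-128.1463.
  t=1,j=0: stock 119.2500 → up 160.9875 (V=44.8345), down 89.4375 (V=38.7088). Price 35.4547; hedge Δ=0.0856, bond B=25.2454.
  t=1,j=1: stock 214.6500 → up 289.7775 (V=161.6312), down 160.9875 (V=44.8345). Price 112.4161; hedge Δ=0.9069, bond B=-82.2451.
  t=0,j=0: stock 159.0000 → up 214.6500 (V=112.4161), down 119.2500 (V=35.4547). Price 78.8812; hedge Δ=0.8067, bond B=-49.3878.
As a check, the time-0 holding Δ(0,0)·S0 + B(0,0) comes to 78.8812 — exactly V0.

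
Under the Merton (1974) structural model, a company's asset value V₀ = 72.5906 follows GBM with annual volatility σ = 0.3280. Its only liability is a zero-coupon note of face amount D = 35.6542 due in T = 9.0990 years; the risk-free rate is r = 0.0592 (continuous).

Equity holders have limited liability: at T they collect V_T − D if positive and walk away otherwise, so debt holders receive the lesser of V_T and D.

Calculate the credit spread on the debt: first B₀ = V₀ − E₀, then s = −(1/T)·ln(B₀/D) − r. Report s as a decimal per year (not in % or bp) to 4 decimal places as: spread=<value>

spread=0.0096

Apply the equity-as-call identities (strike 35.6542, horizon 9.0990 years):
d₁ = [ln(V₀/D) + (r + σ²/2)T] / (σ√T)
   = [ln(72.5906/35.6542) + (0.0592 + 0.5·0.3280²)·9.0990] / (0.3280·√9.0990)
   = [0.710968 + 1.028114] / 0.989397 = 1.757719
d₂ = d₁ − σ√T = 1.757719 − 0.989397 = 0.768322
N(d₁) = 0.960602,  N(d₂) = 0.778852,  e^(−rT) = 0.583529
E₀ = V₀·N(d₁) − D·e^(−rT)·N(d₂)
   = 72.5906·0.960602 − 35.6542·0.583529·0.778852 = 53.526477
B₀ = V₀ − E₀ = 72.5906 − 53.526477 = 19.064123
spread = −(1/T)·ln(B₀/D) − r = −(1/9.0990)·ln(19.064123/35.6542) − 0.0592 = 0.00960522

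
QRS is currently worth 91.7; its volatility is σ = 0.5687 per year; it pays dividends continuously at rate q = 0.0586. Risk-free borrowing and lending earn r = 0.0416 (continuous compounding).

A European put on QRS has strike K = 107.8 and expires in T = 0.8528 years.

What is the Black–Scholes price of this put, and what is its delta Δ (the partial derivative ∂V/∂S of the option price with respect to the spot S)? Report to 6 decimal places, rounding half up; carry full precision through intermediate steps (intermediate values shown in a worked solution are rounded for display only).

σ√T = 0.5687·√0.8528 = 0.525178
d₁ = (ln(S/K) + (r−q+σ²/2)T) / (σ√T) = (ln(91.7/107.8) + (0.0416−0.0586+0.5687²/2)·0.8528) / 0.525178 = (-0.161755 + 0.123409) / 0.525178 = -0.073017
d₂ = d₁ − σ√T = -0.073017 − 0.525178 = -0.598195
e^{−rT} = 0.965145
e^{−qT} = 0.951254
N(−d₁) = 0.529104,  N(−d₂) = 0.725145
Put price V = K·e^{−rT}·N(−d₂) − S·e^{−qT}·N(−d₁) = 75.446034 − 46.153701 = 29.292333
Δ = −e^{−qT}·N(−d₁) = -0.503312

price = 29.292333
Δ = -0.503312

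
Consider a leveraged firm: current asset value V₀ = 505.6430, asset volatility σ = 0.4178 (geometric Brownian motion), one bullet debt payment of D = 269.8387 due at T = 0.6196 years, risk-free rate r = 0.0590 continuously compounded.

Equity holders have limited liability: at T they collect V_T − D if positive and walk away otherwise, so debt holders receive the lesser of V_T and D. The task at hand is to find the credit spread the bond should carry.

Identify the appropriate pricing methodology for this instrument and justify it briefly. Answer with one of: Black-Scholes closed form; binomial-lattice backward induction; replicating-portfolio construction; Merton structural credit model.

Key observation: a levered firm with one bullet debt due at 0.6196 years is the canonical structural-credit setup: equity is a call on the firm's assets struck at the face value.

framework: Merton structural credit model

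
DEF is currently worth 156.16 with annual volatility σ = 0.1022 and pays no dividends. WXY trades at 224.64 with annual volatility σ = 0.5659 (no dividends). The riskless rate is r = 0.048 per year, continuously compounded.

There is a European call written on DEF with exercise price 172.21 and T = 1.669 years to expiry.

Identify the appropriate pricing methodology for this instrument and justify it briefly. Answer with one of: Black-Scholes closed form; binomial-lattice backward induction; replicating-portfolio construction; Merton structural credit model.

framework: Black-Scholes closed form

Key observation: the strike-172.21 call on DEF is European-exercise on a continuously-modelled lognormal underlying, so its value is a single closed-form evaluation.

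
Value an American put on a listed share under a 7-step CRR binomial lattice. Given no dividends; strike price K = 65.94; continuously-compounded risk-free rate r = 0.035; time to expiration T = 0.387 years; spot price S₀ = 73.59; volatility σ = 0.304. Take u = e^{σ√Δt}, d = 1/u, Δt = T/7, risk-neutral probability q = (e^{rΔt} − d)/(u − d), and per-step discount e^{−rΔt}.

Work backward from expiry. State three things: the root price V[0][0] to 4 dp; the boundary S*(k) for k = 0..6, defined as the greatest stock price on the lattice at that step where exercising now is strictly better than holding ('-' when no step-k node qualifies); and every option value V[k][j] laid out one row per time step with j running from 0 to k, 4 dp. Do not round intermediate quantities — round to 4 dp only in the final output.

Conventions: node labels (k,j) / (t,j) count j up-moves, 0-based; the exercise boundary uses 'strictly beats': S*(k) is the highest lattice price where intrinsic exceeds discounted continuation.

Δt=0.05529, u=1.07410, d=0.93102, q=0.49567, disc=e^(-rΔt)=0.99807
k=7 terminal: V=max(K-S,0) → 21.3212 14.4641 6.5532 0.0000 0.0000 0.0000 0.0000 0.0000
k=6: j=0 S=47.9248 intr=18.0152 cont=17.8877 V=18.0152[EX]; j=1 S=55.2900 intr=10.6500 cont=10.5225 V=10.6500[EX]; j=2 S=63.7871 intr=2.1529 cont=3.2986 V=3.2986[hold]; j=3 S=73.5900 intr=0.0000 cont=0.0000 V=0.0000[hold]; j=4 S=84.8995 intr=0.0000 cont=0.0000 V=0.0000[hold]; j=5 S=97.9470 intr=0.0000 cont=0.0000 V=0.0000[hold]; j=6 S=112.9996 intr=0.0000 cont=0.0000 V=0.0000[hold]  S*(6)=55.2900
k=5: j=0 S=51.4759 intr=14.4641 cont=14.3367 V=14.4641[EX]; j=1 S=59.3868 intr=6.5532 cont=6.9925 V=6.9925[hold]; j=2 S=68.5134 intr=0.0000 cont=1.6603 V=1.6603[hold]; j=3 S=79.0427 intr=0.0000 cont=0.0000 V=0.0000[hold]; j=4 S=91.1902 intr=0.0000 cont=0.0000 V=0.0000[hold]; j=5 S=105.2044 intr=0.0000 cont=0.0000 V=0.0000[hold]  S*(5)=51.4759
k=4: j=0 S=55.2900 intr=10.6500 cont=10.7399 V=10.7399[hold]; j=1 S=63.7871 intr=2.1529 cont=4.3411 V=4.3411[hold]; j=2 S=73.5900 intr=0.0000 cont=0.8357 V=0.8357[hold]; j=3 S=84.8995 intr=0.0000 cont=0.0000 V=0.0000[hold]; j=4 S=97.9470 intr=0.0000 cont=0.0000 V=0.0000[hold]  S*(4)=-
k=3: j=0 S=59.3868 intr=6.5532 cont=7.5535 V=7.5535[hold]; j=1 S=68.5134 intr=0.0000 cont=2.5985 V=2.5985[hold]; j=2 S=79.0427 intr=0.0000 cont=0.4207 V=0.4207[hold]; j=3 S=91.1902 intr=0.0000 cont=0.0000 V=0.0000[hold]  S*(3)=-
k=2: j=0 S=63.7871 intr=2.1529 cont=5.0876 V=5.0876[hold]; j=1 S=73.5900 intr=0.0000 cont=1.5161 V=1.5161[hold]; j=2 S=84.8995 intr=0.0000 cont=0.2117 V=0.2117[hold]  S*(2)=-
k=1: j=0 S=68.5134 intr=0.0000 cont=3.3109 V=3.3109[hold]; j=1 S=79.0427 intr=0.0000 cont=0.8679 V=0.8679[hold]  S*(1)=-
k=0: j=0 S=73.5900 intr=0.0000 cont=2.0959 V=2.0959[hold]  S*(0)=-

price = 2.0959
boundary = - - - - - 51.4759 55.2900
tree:
2.0959
3.3109 0.8679
5.0876 1.5161 0.2117
7.5535 2.5985 0.4207 0.0000
10.7399 4.3411 0.8357 0.0000 0.0000
14.4641 6.9925 1.6603 0.0000 0.0000 0.0000
18.0152 10.6500 3.2986 0.0000 0.0000 0.0000 0.0000
21.3212 14.4641 6.5532 0.0000 0.0000 0.0000 0.0000 0.0000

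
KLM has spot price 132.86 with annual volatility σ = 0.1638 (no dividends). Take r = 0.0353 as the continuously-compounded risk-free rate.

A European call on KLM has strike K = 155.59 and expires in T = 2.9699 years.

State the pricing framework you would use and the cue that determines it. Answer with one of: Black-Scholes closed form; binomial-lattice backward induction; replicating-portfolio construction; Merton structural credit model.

framework: Black-Scholes closed form

Key observation: with KLM following a GBM at constant σ and r, the European call struck at 155.59 prices in closed form — nothing here needs a stepwise model or a balance sheet.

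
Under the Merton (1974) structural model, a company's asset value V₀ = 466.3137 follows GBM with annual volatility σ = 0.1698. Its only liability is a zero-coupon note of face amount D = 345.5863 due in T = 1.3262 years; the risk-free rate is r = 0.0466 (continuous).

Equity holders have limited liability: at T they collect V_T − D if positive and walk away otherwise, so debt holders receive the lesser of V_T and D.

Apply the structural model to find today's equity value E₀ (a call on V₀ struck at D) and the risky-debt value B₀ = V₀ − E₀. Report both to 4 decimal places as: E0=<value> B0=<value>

Apply the equity-as-call identities (strike 345.5863, horizon 1.3262 years):
d₁ = [ln(V₀/D) + (r + σ²/2)T] / (σ√T)
   = [ln(466.3137/345.5863) + (0.0466 + 0.5·0.1698²)·1.3262] / (0.1698·√1.3262)
   = [0.299616 + 0.080919] / 0.195543 = 1.946046
d₂ = d₁ − σ√T = 1.946046 − 0.195543 = 1.750503
N(d₁) = 0.974175,  N(d₂) = 0.959984,  e^(−rT) = 0.940070
E₀ = V₀·N(d₁) − D·e^(−rT)·N(d₂)
   = 466.3137·0.974175 − 345.5863·0.940070·0.959984 = 142.396151
B₀ = V₀ − E₀ = 466.3137 − 142.396151 = 323.917549

E0=142.3962 B0=323.9175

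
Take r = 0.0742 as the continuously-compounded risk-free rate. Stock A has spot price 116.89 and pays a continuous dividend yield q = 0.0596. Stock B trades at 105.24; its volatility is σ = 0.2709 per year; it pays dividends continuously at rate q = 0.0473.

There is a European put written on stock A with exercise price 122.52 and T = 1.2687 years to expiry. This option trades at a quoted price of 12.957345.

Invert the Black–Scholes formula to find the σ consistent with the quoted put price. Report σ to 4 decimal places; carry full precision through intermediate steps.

At σ = 0.2298 the Black–Scholes value reproduces the quote:
σ√T = 0.2298·√1.2687 = 0.258839
d₁ = (ln(S/K) + (r−q+σ²/2)T) / (σ√T) = (ln(116.89/122.52) + (0.0742−0.0596+0.2298²/2)·1.2687) / 0.258839 = (-0.047041 + 0.052022) / 0.258839 = 0.019243
d₂ = d₁ − σ√T = 0.019243 − 0.258839 = -0.239596
e^{−rT} = 0.910158
e^{−qT} = 0.927174
N(−d₁) = 0.492324,  N(−d₂) = 0.594678
V = K·e^{−rT}·N(−d₂) − S·e^{−qT}·N(−d₁) = 66.314057 − 53.356713 = 12.957345 (equal to the quote); since ∂V/∂σ > 0 for all σ, the implied volatility is unique

sigma = 0.2298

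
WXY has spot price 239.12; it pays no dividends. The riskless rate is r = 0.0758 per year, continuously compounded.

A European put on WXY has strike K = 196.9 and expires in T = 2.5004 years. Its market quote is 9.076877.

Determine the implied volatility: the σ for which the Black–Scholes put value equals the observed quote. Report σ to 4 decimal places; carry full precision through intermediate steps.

At σ = 0.2787 the Black–Scholes value reproduces the quote:
σ√T = 0.2787·√2.5004 = 0.440699
d₁ = (ln(S/K) + (r+σ²/2)T) / (σ√T) = (ln(239.12/196.9) + (0.0758+0.2787²/2)·2.5004) / 0.440699 = (0.194270 + 0.286638) / 0.440699 = 1.091239
d₂ = d₁ − σ√T = 1.091239 − 0.440699 = 0.650540
e^{−rT} = 0.827348
N(−d₁) = 0.137584,  N(−d₂) = 0.257672
V = K·e^{−rT}·N(−d₂) − S·N(−d₁) = 41.975936 − 32.899060 = 9.076877 (matching the quote); vega is positive throughout, so no other σ reproduces this price

sigma = 0.2787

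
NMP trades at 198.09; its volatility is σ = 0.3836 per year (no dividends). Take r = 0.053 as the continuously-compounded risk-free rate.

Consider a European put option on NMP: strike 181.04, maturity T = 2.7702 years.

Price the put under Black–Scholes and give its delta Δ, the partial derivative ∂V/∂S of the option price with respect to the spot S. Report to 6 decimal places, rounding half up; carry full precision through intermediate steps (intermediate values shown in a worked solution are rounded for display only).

price = 26.395427
Δ = -0.245047

σ√T = 0.3836·√2.7702 = 0.638461
d₁ = (ln(S/K) + (r+σ²/2)T) / (σ√T) = (ln(198.09/181.04) + (0.053+0.3836²/2)·2.7702) / 0.638461 = (0.090003 + 0.350637) / 0.638461 = 0.690160
d₂ = d₁ − σ√T = 0.690160 − 0.638461 = 0.051699
e^{−rT} = 0.863449
N(−d₁) = 0.245047,  N(−d₂) = 0.479384
Put price V = K·e^{−rT}·N(−d₂) − S·N(−d₁) = 74.936739 − 48.541311 = 26.395427
Δ = −N(−d₁) = -0.245047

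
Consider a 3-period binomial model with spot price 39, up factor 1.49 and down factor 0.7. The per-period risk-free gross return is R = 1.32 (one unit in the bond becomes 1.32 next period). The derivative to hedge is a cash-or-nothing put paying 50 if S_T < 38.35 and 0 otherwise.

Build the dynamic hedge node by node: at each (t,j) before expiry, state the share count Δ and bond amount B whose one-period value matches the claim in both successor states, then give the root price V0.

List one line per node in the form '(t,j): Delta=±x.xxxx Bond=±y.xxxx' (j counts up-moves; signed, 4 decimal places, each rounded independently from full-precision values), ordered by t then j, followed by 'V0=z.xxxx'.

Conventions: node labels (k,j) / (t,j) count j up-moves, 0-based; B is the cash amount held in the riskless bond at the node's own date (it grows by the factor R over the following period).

Risk-neutral probability p* = (R−d)/(u−d) = (1.32−0.7)/(1.49−0.7) = 0.7848.
At maturity the claim pays: V(3,0)=50.0000, V(3,1)=50.0000, V(3,2)=0.0000, V(3,3)=0.0000
Node (2,0) S=19.1100: V=(p*·50.0000+(1−p*)·50.0000)/1.32=37.8788; Δ=(50.0000−50.0000)/(28.4739−13.3770)=0.0000; B=V−Δ·S=37.8788
Node (2,1) S=40.6770: V=(p*·0.0000+(1−p*)·50.0000)/1.32=8.1511; Δ=(0.0000−50.0000)/(60.6087−28.4739)=-1.5559; B=V−Δ·S=71.4423
Node (2,2) S=86.5839: V=(p*·0.0000+(1−p*)·0.0000)/1.32=0.0000; Δ=(0.0000−0.0000)/(129.0100−60.6087)=0.0000; B=V−Δ·S=0.0000
Node (1,0) S=27.3000: V=(p*·8.1511+(1−p*)·37.8788)/1.32=11.0214; Δ=(8.1511−37.8788)/(40.6770−19.1100)=-1.3784; B=V−Δ·S=48.6513
Node (1,1) S=58.1100: V=(p*·0.0000+(1−p*)·8.1511)/1.32=1.3288; Δ=(0.0000−8.1511)/(86.5839−40.6770)=-0.1776; B=V−Δ·S=11.6467
Node (0,0) S=39.0000: V=(p*·1.3288+(1−p*)·11.0214)/1.32=2.5868; Δ=(1.3288−11.0214)/(58.1100−27.3000)=-0.3146; B=V−Δ·S=14.8559
Check: Δ(0,0)·S0 + B(0,0) = 2.5868 = V0.

(0,0): Delta=-0.3146 Bond=14.8559
(1,0): Delta=-1.3784 Bond=48.6513
(1,1): Delta=-0.1776 Bond=11.6467
(2,0): Delta=0.0000 Bond=37.8788
(2,1): Delta=-1.5559 Bond=71.4423
(2,2): Delta=0.0000 Bond=0.0000
V0=2.5868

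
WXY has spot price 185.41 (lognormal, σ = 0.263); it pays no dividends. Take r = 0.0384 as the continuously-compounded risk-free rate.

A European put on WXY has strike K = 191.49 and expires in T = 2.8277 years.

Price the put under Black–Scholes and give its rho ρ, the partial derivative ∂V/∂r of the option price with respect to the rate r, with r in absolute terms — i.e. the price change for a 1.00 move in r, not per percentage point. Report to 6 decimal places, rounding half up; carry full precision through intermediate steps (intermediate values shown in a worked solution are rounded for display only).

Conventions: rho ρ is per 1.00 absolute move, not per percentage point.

σ√T = 0.263·√2.8277 = 0.442255
d₁ = (ln(S/K) + (r+σ²/2)T) / (σ√T) = (ln(185.41/191.49) + (0.0384+0.263²/2)·2.8277) / 0.442255 = (-0.032266 + 0.206378) / 0.442255 = 0.393692
d₂ = d₁ − σ√T = 0.393692 − 0.442255 = -0.048562
e^{−rT} = 0.897104
N(−d₁) = 0.346904,  N(−d₂) = 0.519366
Put price V = K·e^{−rT}·N(−d₂) − S·N(−d₁) = 89.220012 − 64.319489 = 24.900523
ρ = −K·T·e^{−rT}·N(−d₂) = -252.287428

price = 24.900523
ρ = -252.287428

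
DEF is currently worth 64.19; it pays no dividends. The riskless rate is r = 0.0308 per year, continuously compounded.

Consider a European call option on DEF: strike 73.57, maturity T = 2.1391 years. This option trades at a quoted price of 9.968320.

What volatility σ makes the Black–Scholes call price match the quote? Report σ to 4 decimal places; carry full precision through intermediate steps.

At σ = 0.3164 the Black–Scholes value reproduces the quote:
σ√T = 0.3164·√2.1391 = 0.462756
d₁ = (ln(S/K) + (r+σ²/2)T) / (σ√T) = (ln(64.19/73.57) + (0.0308+0.3164²/2)·2.1391) / 0.462756 = (-0.136390 + 0.172956) / 0.462756 = 0.079018
d₂ = d₁ − σ√T = 0.079018 − 0.462756 = -0.383738
e^{−rT} = 0.936239
N(d₁) = 0.531491,  N(d₂) = 0.350586
V = S·N(d₁) − K·e^{−rT}·N(d₂) = 34.116390 − 24.148071 = 9.968320 (the observed quote) — the price is monotone increasing in volatility, hence this σ is the only solution

sigma = 0.3164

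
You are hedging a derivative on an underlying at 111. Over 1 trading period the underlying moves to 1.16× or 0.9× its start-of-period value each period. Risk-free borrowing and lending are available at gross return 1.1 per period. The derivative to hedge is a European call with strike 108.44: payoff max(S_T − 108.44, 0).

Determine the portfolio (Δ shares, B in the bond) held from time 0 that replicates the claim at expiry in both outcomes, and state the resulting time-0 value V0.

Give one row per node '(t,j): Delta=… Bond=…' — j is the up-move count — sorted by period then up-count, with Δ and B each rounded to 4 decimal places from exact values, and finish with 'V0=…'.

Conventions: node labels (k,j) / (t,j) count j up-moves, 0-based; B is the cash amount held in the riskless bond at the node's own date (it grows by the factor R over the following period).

(0,0): Delta=0.7041 Bond=-63.9441
V0=14.2098

Under the risk-neutral measure, an up-move has probability p* = (R−d)/(u−d) = 0.7692 and values discount at R = 1.1.
At maturity the claim pays: V(1,0)=0.0000, V(1,1)=20.3200
  t=0,j=0: stock 111.0000 → up 128.7600 (V=20.3200), down 99.9000 (V=0.0000). Price 14.2098; hedge Δ=0.7041, bond B=-63.9441.
Verification: the root portfolio costs Δ(0,0)·S0 + B(0,0) = 14.2098, matching V0.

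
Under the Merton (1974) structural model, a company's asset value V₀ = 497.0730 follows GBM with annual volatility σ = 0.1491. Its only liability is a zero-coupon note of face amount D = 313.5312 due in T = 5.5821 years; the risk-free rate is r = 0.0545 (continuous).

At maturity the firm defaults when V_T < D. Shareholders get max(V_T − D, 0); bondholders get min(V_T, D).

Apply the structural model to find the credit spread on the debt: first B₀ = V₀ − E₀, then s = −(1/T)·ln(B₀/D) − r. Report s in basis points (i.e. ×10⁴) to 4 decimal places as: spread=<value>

Apply the equity-as-call identities (strike 313.5312, horizon 5.5821 years):
d₁ = [ln(V₀/D) + (r + σ²/2)T] / (σ√T)
   = [ln(497.0730/313.5312) + (0.0545 + 0.5·0.1491²)·5.5821] / (0.1491·√5.5821)
   = [0.460838 + 0.366272] / 0.352271 = 2.347938
d₂ = d₁ − σ√T = 2.347938 − 0.352271 = 1.995668
N(d₁) = 0.990561,  N(d₂) = 0.977015,  e^(−rT) = 0.737695
E₀ = V₀·N(d₁) − D·e^(−rT)·N(d₂)
   = 497.0730·0.990561 − 313.5312·0.737695·0.977015 = 266.406956
B₀ = V₀ − E₀ = 497.0730 − 266.406956 = 230.666044
spread = −(1/T)·ln(B₀/D) − r = −(1/5.5821)·ln(230.666044/313.5312) − 0.0545 = 0.00048431
in basis points: 0.00048431 × 10⁴ = 4.8431 bp

spread=4.8431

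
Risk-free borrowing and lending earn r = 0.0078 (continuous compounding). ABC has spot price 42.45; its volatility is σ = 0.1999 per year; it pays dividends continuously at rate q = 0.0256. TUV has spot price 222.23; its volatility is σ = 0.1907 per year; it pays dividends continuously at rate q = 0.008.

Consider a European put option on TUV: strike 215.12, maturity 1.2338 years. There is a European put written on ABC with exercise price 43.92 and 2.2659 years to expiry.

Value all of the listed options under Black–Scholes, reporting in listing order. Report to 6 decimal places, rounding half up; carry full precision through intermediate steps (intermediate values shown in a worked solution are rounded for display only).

price(TUV put K=215.12) = 14.982672
price(ABC put K=43.92) = 6.672033

[TUV put K=215.12]
σ√T = 0.1907·√1.2338 = 0.211823
d₁ = (ln(S/K) + (r−q+σ²/2)T) / (σ√T) = (ln(222.23/215.12) + (0.0078−0.008+0.1907²/2)·1.2338) / 0.211823 = (0.032517 + 0.022188) / 0.211823 = 0.258256
d₂ = d₁ − σ√T = 0.258256 − 0.211823 = 0.046433
e^{−rT} = 0.990423
e^{−qT} = 0.990178
N(−d₁) = 0.398105,  N(−d₂) = 0.481482
price = K·e^{−rT}·N(−d₂) − S·e^{−qT}·N(−d₁) = 102.584509 − 87.601838 = 14.982672
[ABC put K=43.92]
σ√T = 0.1999·√2.2659 = 0.300908
d₁ = (ln(S/K) + (r−q+σ²/2)T) / (σ√T) = (ln(42.45/43.92) + (0.0078−0.0256+0.1999²/2)·2.2659) / 0.300908 = (-0.034043 + 0.004940) / 0.300908 = -0.096718
d₂ = d₁ − σ√T = -0.096718 − 0.300908 = -0.397626
e^{−rT} = 0.982481
e^{−qT} = 0.943643
N(−d₁) = 0.538525,  N(−d₂) = 0.654547
price = K·e^{−rT}·N(−d₂) − S·e^{−qT}·N(−d₁) = 28.244078 − 21.572045 = 6.672033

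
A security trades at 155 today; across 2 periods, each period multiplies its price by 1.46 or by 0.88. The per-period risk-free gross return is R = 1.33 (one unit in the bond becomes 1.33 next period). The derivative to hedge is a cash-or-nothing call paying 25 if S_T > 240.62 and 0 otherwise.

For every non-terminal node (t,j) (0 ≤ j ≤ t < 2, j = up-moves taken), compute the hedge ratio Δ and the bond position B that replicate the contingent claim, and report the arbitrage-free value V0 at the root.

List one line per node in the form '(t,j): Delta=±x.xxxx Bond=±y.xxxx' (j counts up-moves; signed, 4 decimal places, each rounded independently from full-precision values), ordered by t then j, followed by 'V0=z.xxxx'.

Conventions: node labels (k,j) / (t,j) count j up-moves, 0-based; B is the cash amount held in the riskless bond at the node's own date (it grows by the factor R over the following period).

No-arbitrage ⇒ martingale measure with p* = (R−d)/(u−d) = 0.7759.
Expiry values: V(2,0)=0.0000, V(2,1)=0.0000, V(2,2)=25.0000
  t=1,j=0: stock 136.4000 → up 199.1440 (V=0.0000), down 120.0320 (V=0.0000). Price 0.0000; hedge Δ=0.0000, bond B=0.0000.
  t=1,j=1: stock 226.3000 → up 330.3980 (V=25.0000), down 199.1440 (V=0.0000). Price 14.5839; hedge Δ=0.1905, bond B=-28.5196.
  t=0,j=0: stock 155.0000 → up 226.3000 (V=14.5839), down 136.4000 (V=0.0000). Price 8.5076; hedge Δ=0.1622, bond B=-16.6370.
Check: Δ(0,0)·S0 + B(0,0) = 8.5076 = V0.

(0,0): Delta=0.1622 Bond=-16.6370
(1,0): Delta=0.0000 Bond=0.0000
(1,1): Delta=0.1905 Bond=-28.5196
V0=8.5076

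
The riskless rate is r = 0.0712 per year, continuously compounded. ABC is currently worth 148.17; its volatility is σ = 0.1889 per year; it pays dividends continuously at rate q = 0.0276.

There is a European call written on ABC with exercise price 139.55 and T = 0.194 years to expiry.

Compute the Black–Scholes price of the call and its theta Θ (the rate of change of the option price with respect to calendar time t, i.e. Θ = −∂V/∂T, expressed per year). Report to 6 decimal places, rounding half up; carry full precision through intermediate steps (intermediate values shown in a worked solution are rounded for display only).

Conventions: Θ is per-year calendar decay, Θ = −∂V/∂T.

σ√T = 0.1889·√0.194 = 0.083202
d₁ = (ln(S/K) + (r−q+σ²/2)T) / (σ√T) = (ln(148.17/139.55) + (0.0712−0.0276+0.1889²/2)·0.194) / 0.083202 = (0.059937 + 0.011920) / 0.083202 = 0.863647
d₂ = d₁ − σ√T = 0.863647 − 0.083202 = 0.780445
e^{−rT} = 0.986282
e^{−qT} = 0.994660
N(d₁) = 0.806109,  N(d₂) = 0.782435
Call price V = S·e^{−qT}·N(d₁) − K·e^{−rT}·N(d₂) = 118.803343 − 107.691033 = 11.112309
φ(d₁) = (1/√(2π))·e^{−d₁²/2} = 0.274753
Θ = −S·e^{−qT}·φ(d₁)·σ/(2√T) + q·S·e^{−qT}·N(d₁) − r·K·e^{−rT}·N(d₂) = −8.683185 + 3.278972 − 7.667602 = -13.071814

price = 11.112309
Θ = -13.071814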